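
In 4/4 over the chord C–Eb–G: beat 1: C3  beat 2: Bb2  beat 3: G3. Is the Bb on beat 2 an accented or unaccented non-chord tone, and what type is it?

The harmony at that moment is C minor triad (C, Eb, G); Bb2 is not a chord tone.
It is approached by step down from C3 and left by leap up to G3.
Step in, leap out — an escape tone.
It falls on a weak beat, so it is unaccented.

Unaccented escape tone.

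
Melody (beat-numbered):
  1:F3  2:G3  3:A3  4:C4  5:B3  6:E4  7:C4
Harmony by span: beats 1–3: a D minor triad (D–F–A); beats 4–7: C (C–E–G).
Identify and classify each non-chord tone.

The harmony at that moment is D minor triad (D, F, A); G3 is not a chord tone.
It is approached by step up from F3 and left by step up to A3.
Step in, step out in the same direction — a passing tone.
The harmony at that moment is C major triad (C, E, G); B3 is not a chord tone.
It is approached by step down from C4 and left by leap up to E4.
Step in, leap out — an escape tone.

G3 (beat 2) — passing tone; B3 (beat 5) — escape tone.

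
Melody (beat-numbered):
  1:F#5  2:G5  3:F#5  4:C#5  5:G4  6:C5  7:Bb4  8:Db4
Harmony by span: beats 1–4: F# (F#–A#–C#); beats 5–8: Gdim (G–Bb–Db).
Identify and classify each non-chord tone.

The harmony at that moment is F# major triad (F#, A#, C#); G5 is not a chord tone.
It is approached by step up from F#5 and left by step down to F#5.
Step away and step back to the same note — a neighbor tone (upper neighbor).
The harmony at that moment is G diminished triad (G, Bb, Db); C5 is not a chord tone.
It is approached by leap up from G4 and left by step down to Bb4.
Leap in, step out — an appoggiatura.

G5 (beat 2) — neighbor tone; C5 (beat 6) — appoggiatura.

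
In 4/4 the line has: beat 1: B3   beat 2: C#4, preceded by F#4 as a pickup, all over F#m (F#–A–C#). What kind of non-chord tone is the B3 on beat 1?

Appoggiatura.

The harmony at that moment is F# minor triad (F#, A, C#); B3 is not a chord tone.
It is approached by leap down from F#4 and left by step up to C#4.
Leap in, step out, metrically accented — an appoggiatura.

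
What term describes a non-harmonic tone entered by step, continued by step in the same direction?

Passing tone.

Approach: by step. Departure: by step, continuing in the same direction.
Stepwise on both sides with no change of direction means the note fills in the space between two different chord tones — a passing tone. (Had it turned back to its starting note it would be a neighbor tone instead.)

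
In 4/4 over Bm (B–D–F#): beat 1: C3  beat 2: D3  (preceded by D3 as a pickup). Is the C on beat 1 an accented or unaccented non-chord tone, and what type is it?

Accented neighbor tone.

The harmony at that moment is B minor triad (B, D, F#); C3 is not a chord tone.
It is approached by step down from D3 and left by step up to D3.
Step away and step back to the same note — a neighbor tone (lower neighbor).
It falls on the downbeat, so it is accented.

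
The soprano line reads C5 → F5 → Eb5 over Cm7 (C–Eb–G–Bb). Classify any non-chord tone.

F5 is an appoggiatura.

The harmony at that moment is C minor seventh chord (C, Eb, G, Bb); F5 is not a chord tone.
It is approached by leap up from C5 and left by step down to Eb5.
Leap in, step out — an appoggiatura.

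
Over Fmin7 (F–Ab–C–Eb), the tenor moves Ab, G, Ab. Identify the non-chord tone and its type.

The harmony at that moment is F minor seventh chord (F, Ab, C, Eb); G is not a chord tone.
It is approached by step down from Ab and left by step up to Ab.
Step away and step back to the same note — a neighbor tone (lower neighbor).

G is a neighbor tone.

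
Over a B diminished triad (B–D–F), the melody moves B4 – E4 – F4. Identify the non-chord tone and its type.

E4 is an appoggiatura.

The harmony at that moment is B diminished triad (B, D, F); E4 is not a chord tone.
It is approached by leap down from B4 and left by step up to F4.
Leap in, step out — an appoggiatura.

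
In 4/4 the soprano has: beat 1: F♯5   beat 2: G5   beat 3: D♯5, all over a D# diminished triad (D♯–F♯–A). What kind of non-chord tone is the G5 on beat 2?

The harmony at that moment is D♯ diminished triad (D♯, F♯, A); G5 is not a chord tone.
It is approached by step up from F♯5 and left by leap down to D♯5.
Step in, leap out, on a weak beat — an escape tone.

Escape tone.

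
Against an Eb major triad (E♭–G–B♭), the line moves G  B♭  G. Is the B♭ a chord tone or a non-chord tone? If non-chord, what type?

Eb major triad contains E♭, G, B♭; B♭ is the fifth, so it is a chord tone.

Chord tone (the fifth of Eb major triad).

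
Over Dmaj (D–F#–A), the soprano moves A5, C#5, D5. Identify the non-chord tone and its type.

C#5 is an appoggiatura.

The harmony at that moment is D major triad (D, F#, A); C#5 is not a chord tone.
It is approached by leap down from A5 and left by step up to D5.
Leap in, step out — an appoggiatura.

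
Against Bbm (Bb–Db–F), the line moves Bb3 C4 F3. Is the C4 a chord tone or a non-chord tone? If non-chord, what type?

The harmony at that moment is Bb minor triad (Bb, Db, F); C4 is not a chord tone.
It is approached by step up from Bb3 and left by leap down to F3.
Step in, leap out — an escape tone.

Non-chord tone — an escape tone.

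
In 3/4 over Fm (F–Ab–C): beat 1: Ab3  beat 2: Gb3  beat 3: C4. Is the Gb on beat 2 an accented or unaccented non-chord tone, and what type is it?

The harmony at that moment is F minor triad (F, Ab, C); Gb3 is not a chord tone.
It is approached by step down from Ab3 and left by leap up to C4.
Step in, leap out — an escape tone.
It falls on a weak beat, so it is unaccented.

Unaccented escape tone.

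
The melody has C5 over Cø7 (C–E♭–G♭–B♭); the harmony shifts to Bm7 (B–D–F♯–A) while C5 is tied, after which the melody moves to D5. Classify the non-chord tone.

The harmony at that moment is B minor seventh chord (B, D, F♯, A); C5 is not a chord tone.
It is held over (the same pitch as the preceding C5) and left by step up to D5.
Held over from the previous chord and resolving up by step — a retardation.

C5 is a retardation.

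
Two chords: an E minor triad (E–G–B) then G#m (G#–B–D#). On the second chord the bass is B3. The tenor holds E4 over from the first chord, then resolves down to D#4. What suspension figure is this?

At the second chord the bass is B3. The suspended E4 lies a fourth above the bass; after resolving down by step to D#4, the interval above the bass becomes a third.
Suspension figures are named by those two intervals: 4–3.

4–3 suspension.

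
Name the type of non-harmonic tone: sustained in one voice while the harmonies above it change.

Pedal tone.

Approach: none. Departure: none — a single pitch is sustained while the chords change around it, passing through harmonies that do not contain it.
No melodic motion at all; the dissonance is created entirely by the moving harmonies against the stationary note — a pedal tone (pedal point).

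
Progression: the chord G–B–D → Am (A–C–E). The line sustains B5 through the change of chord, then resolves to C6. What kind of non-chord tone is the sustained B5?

The harmony at that moment is A minor triad (A, C, E); B5 is not a chord tone.
It is held over (the same pitch as the preceding B5) and left by step up to C6.
Held over from the previous chord and resolving up by step — a retardation.

B5 is a retardation.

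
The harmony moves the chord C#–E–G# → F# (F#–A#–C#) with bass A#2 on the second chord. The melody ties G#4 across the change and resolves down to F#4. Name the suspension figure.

At the second chord the bass is A#2. The suspended G#4 lies a seventh above the bass; after resolving down by step to F#4, the interval above the bass becomes a sixth.
Suspension figures are named by those two intervals: 7–6.

7–6 suspension.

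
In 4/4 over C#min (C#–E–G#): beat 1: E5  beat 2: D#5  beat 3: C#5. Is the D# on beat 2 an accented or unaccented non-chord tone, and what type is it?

Unaccented passing tone.

The harmony at that moment is C# minor triad (C#, E, G#); D#5 is not a chord tone.
It is approached by step down from E5 and left by step down to C#5.
Step in, step out in the same direction — a passing tone.
It falls on a weak beat, so it is unaccented.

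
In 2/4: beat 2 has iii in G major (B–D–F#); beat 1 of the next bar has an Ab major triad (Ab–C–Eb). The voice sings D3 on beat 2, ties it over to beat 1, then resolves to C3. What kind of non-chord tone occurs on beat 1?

Suspension.

The harmony at that moment is Ab major triad (Ab, C, Eb); D3 is not a chord tone.
It is held over (the same pitch as the preceding D3) and left by step down to C3.
Held over from the previous chord and resolving down by step — a suspension.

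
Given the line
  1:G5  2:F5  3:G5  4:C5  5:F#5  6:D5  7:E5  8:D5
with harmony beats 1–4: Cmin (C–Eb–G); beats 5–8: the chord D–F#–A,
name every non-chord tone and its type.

F5 (beat 2) — neighbor tone; E5 (beat 7) — neighbor tone.

The harmony at that moment is C minor triad (C, Eb, G); F5 is not a chord tone.
It is approached by step down from G5 and left by step up to G5.
Step away and step back to the same note — a neighbor tone (lower neighbor).
The harmony at that moment is D major triad (D, F#, A); E5 is not a chord tone.
It is approached by step up from D5 and left by step down to D5.
Step away and step back to the same note — a neighbor tone (upper neighbor).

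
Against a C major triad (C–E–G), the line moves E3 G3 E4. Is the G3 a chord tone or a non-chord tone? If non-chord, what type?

Chord tone (the fifth of C major triad).

C major triad contains C, E, G; G is the fifth, so it is a chord tone.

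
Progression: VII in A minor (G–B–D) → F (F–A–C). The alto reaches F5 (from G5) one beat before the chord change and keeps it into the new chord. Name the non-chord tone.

The harmony at that moment is G major triad (G, B, D); F5 is not a chord tone.
It is approached by step down from G5 and then sustained as the same pitch into the next harmony.
Arriving early and becoming a chord tone when the harmony changes — an anticipation.

F5 is an anticipation.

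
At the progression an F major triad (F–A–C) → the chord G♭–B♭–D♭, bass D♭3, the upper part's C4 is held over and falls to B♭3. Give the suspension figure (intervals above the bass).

7–6 suspension.

At the second chord the bass is D♭3. The suspended C4 lies a seventh above the bass; after resolving down by step to B♭3, the interval above the bass becomes a sixth.
Suspension figures are named by those two intervals: 7–6.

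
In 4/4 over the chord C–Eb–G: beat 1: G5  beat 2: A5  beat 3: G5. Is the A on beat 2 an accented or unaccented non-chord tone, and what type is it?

The harmony at that moment is C minor triad (C, Eb, G); A5 is not a chord tone.
It is approached by step up from G5 and left by step down to G5.
Step away and step back to the same note — a neighbor tone (upper neighbor).
It falls on a weak beat, so it is unaccented.

Unaccented neighbor tone.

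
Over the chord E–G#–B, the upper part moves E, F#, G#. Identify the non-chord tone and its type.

F# is a passing tone.

The harmony at that moment is E major triad (E, G#, B); F# is not a chord tone.
It is approached by step up from E and left by step up to G#.
Step in, step out in the same direction — a passing tone.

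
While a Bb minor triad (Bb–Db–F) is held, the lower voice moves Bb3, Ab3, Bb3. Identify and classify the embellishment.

The harmony at that moment is Bb minor triad (Bb, Db, F); Ab3 is not a chord tone.
It is approached by step down from Bb3 and left by step up to Bb3.
Step away and step back to the same note — a neighbor tone (lower neighbor).

Ab3 is a neighbor tone.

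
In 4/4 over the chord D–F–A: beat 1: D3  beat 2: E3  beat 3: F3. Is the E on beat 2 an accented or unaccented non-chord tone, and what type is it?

The harmony at that moment is D minor triad (D, F, A); E3 is not a chord tone.
It is approached by step up from D3 and left by step up to F3.
Step in, step out in the same direction — a passing tone.
It falls on a weak beat, so it is unaccented.

Unaccented passing tone.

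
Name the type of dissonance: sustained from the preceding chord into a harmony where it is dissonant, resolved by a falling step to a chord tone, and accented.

Suspension.

Approach: by preparation — the pitch is first a chord tone, then held (tied or repeated) while the harmony changes under it. Departure: down by step. Metric position: strong.
A prepared dissonance that resolves downward by step — a suspension. (The same figure resolving upward would be a retardation.)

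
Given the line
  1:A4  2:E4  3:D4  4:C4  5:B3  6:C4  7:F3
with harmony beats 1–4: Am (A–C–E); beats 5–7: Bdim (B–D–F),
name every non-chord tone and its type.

D4 (beat 3) — passing tone; C4 (beat 6) — escape tone.

The harmony at that moment is A minor triad (A, C, E); D4 is not a chord tone.
It is approached by step down from E4 and left by step down to C4.
Step in, step out in the same direction — a passing tone.
The harmony at that moment is B diminished triad (B, D, F); C4 is not a chord tone.
It is approached by step up from B3 and left by leap down to F3.
Step in, leap out — an escape tone.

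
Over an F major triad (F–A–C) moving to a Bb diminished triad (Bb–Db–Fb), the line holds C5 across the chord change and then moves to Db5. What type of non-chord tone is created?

The harmony at that moment is Bb diminished triad (Bb, Db, Fb); C5 is not a chord tone.
It is held over (the same pitch as the preceding C5) and left by step up to Db5.
Held over from the previous chord and resolving up by step — a retardation.

C5 is a retardation.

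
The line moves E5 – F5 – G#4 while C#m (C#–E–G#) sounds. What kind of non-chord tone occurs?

F5 is an escape tone.

The harmony at that moment is C# minor triad (C#, E, G#); F5 is not a chord tone.
It is approached by step up from E5 and left by leap down to G#4.
Step in, leap out — an escape tone.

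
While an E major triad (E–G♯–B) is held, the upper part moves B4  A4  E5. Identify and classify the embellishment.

A4 is an escape tone.

The harmony at that moment is E major triad (E, G♯, B); A4 is not a chord tone.
It is approached by step down from B4 and left by leap up to E5.
Step in, leap out — an escape tone.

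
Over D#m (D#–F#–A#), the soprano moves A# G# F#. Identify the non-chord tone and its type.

The harmony at that moment is D# minor triad (D#, F#, A#); G# is not a chord tone.
It is approached by step down from A# and left by step down to F#.
Step in, step out in the same direction — a passing tone.

G# is a passing tone.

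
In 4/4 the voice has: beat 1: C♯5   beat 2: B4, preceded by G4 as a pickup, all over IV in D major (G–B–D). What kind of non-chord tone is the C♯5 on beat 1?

The harmony at that moment is G major triad (G, B, D); C♯5 is not a chord tone.
It is approached by leap up from G4 and left by step down to B4.
Leap in, step out, metrically accented — an appoggiatura.

Appoggiatura.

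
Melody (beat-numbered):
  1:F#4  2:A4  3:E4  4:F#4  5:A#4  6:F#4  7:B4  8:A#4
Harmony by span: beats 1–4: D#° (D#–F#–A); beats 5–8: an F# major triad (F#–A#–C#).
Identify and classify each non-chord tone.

The harmony at that moment is D# diminished triad (D#, F#, A); E4 is not a chord tone.
It is approached by leap down from A4 and left by step up to F#4.
Leap in, step out — an appoggiatura.
The harmony at that moment is F# major triad (F#, A#, C#); B4 is not a chord tone.
It is approached by leap up from F#4 and left by step down to A#4.
Leap in, step out — an appoggiatura.

E4 (beat 3) — appoggiatura; B4 (beat 7) — appoggiatura.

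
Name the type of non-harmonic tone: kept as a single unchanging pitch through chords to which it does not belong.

Approach: none. Departure: none — a single pitch is sustained while the chords change around it, passing through harmonies that do not contain it.
No melodic motion at all; the dissonance is created entirely by the moving harmonies against the stationary note — a pedal tone (pedal point).

Pedal tone.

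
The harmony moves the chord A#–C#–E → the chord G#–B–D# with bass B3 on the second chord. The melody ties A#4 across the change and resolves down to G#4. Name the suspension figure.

7–6 suspension.

At the second chord the bass is B3. The suspended A#4 lies a seventh above the bass; after resolving down by step to G#4, the interval above the bass becomes a sixth.
Suspension figures are named by those two intervals: 7–6.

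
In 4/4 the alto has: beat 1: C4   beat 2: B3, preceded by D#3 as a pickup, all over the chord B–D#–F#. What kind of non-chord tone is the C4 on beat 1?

The harmony at that moment is B major triad (B, D#, F#); C4 is not a chord tone.
It is approached by leap up from D#3 and left by step down to B3.
Leap in, step out, metrically accented — an appoggiatura.

Appoggiatura.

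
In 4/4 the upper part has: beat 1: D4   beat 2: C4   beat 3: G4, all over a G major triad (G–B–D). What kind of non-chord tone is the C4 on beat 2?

The harmony at that moment is G major triad (G, B, D); C4 is not a chord tone.
It is approached by step down from D4 and left by leap up to G4.
Step in, leap out, on a weak beat — an escape tone.

Escape tone.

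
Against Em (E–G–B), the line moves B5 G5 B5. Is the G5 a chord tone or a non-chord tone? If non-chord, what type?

Chord tone (the third of E minor triad).

E minor triad contains E, G, B; G is the third, so it is a chord tone.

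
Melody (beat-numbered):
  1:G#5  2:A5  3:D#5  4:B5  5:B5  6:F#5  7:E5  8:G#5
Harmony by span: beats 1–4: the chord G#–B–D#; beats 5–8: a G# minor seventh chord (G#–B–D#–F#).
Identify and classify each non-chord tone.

A5 (beat 2) — escape tone; E5 (beat 7) — escape tone.

The harmony at that moment is G# minor triad (G#, B, D#); A5 is not a chord tone.
It is approached by step up from G#5 and left by leap down to D#5.
Step in, leap out — an escape tone.
The harmony at that moment is G# minor seventh chord (G#, B, D#, F#); E5 is not a chord tone.
It is approached by step down from F#5 and left by leap up to G#5.
Step in, leap out — an escape tone.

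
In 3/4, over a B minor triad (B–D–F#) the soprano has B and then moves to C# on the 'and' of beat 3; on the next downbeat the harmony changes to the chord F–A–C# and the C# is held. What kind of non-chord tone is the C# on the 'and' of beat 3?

The harmony at that moment is B minor triad (B, D, F#); C# is not a chord tone.
It is approached by step up from B and then sustained as the same pitch into the next harmony.
Arriving early and becoming a chord tone when the harmony changes — an anticipation.

Anticipation.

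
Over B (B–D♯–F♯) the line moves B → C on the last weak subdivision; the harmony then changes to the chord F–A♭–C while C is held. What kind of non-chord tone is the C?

C is an anticipation.

The harmony at that moment is B major triad (B, D♯, F♯); C is not a chord tone.
It is approached by step up from B and then sustained as the same pitch into the next harmony.
Arriving early and becoming a chord tone when the harmony changes — an anticipation.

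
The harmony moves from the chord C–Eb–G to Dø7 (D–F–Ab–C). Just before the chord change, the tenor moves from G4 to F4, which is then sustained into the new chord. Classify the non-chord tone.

The harmony at that moment is C minor triad (C, Eb, G); F4 is not a chord tone.
It is approached by step down from G4 and then sustained as the same pitch into the next harmony.
Arriving early and becoming a chord tone when the harmony changes — an anticipation.

F4 is an anticipation.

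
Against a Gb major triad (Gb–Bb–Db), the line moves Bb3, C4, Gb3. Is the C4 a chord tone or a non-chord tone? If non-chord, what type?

The harmony at that moment is Gb major triad (Gb, Bb, Db); C4 is not a chord tone.
It is approached by step up from Bb3 and left by leap down to Gb3.
Step in, leap out — an escape tone.

Non-chord tone — an escape tone.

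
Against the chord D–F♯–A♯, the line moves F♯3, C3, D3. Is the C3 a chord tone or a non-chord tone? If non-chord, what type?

Non-chord tone — an appoggiatura.

The harmony at that moment is D augmented triad (D, F♯, A♯); C3 is not a chord tone.
It is approached by leap down from F♯3 and left by step up to D3.
Leap in, step out — an appoggiatura.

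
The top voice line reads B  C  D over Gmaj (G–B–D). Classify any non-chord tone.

The harmony at that moment is G major triad (G, B, D); C is not a chord tone.
It is approached by step up from B and left by step up to D.
Step in, step out in the same direction — a passing tone.

C is a passing tone.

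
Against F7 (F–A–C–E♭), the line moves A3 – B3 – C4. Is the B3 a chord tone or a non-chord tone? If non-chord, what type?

The harmony at that moment is F dominant seventh chord (F, A, C, E♭); B3 is not a chord tone.
It is approached by step up from A3 and left by step up to C4.
Step in, step out in the same direction — a passing tone.

Non-chord tone — a passing tone.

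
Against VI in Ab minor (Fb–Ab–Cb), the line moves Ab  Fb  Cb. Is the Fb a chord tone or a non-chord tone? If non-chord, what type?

Chord tone (the root of Fb major triad).

Fb major triad contains Fb, Ab, Cb; Fb is the root, so it is a chord tone.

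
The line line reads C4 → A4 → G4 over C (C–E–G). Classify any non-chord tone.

A4 is an appoggiatura.

The harmony at that moment is C major triad (C, E, G); A4 is not a chord tone.
It is approached by leap up from C4 and left by step down to G4.
Leap in, step out — an appoggiatura.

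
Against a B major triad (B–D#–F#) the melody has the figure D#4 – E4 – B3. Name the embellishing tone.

The harmony at that moment is B major triad (B, D#, F#); E4 is not a chord tone.
It is approached by step up from D#4 and left by leap down to B3.
Step in, leap out — an escape tone.

E4 is an escape tone.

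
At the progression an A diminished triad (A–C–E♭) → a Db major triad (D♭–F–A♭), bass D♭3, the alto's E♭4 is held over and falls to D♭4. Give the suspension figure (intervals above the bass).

9–8 suspension.

At the second chord the bass is D♭3. The suspended E♭4 lies a ninth above the bass; after resolving down by step to D♭4, the interval above the bass becomes an octave.
Suspension figures are named by those two intervals: 9–8.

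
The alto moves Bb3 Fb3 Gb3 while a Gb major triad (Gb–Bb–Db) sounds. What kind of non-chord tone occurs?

The harmony at that moment is Gb major triad (Gb, Bb, Db); Fb3 is not a chord tone.
It is approached by leap down from Bb3 and left by step up to Gb3.
Leap in, step out — an appoggiatura.

Fb3 is an appoggiatura.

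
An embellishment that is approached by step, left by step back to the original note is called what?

Approach: by step. Departure: by step in the opposite direction, back to the starting pitch.
Stepwise on both sides but reversing to return to the same chord tone — a neighbor tone. (Had it continued onward in the same direction it would be a passing tone instead.)

Neighbor tone.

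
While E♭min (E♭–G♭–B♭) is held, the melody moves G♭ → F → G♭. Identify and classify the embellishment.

F is a neighbor tone.

The harmony at that moment is E♭ minor triad (E♭, G♭, B♭); F is not a chord tone.
It is approached by step down from G♭ and left by step up to G♭.
Step away and step back to the same note — a neighbor tone (lower neighbor).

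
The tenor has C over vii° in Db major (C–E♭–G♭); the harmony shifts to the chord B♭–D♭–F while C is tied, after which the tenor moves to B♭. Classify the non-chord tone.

The harmony at that moment is B♭ minor triad (B♭, D♭, F); C is not a chord tone.
It is held over (the same pitch as the preceding C) and left by step down to B♭.
Held over from the previous chord and resolving down by step — a suspension.

C is a suspension.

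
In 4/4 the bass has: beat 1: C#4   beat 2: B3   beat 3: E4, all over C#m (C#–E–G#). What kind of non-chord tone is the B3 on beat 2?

The harmony at that moment is C# minor triad (C#, E, G#); B3 is not a chord tone.
It is approached by step down from C#4 and left by leap up to E4.
Step in, leap out, on a weak beat — an escape tone.

Escape tone.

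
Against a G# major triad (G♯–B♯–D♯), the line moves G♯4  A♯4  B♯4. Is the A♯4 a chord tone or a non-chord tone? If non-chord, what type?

Non-chord tone — a passing tone.

The harmony at that moment is G♯ major triad (G♯, B♯, D♯); A♯4 is not a chord tone.
It is approached by step up from G♯4 and left by step up to B♯4.
Step in, step out in the same direction — a passing tone.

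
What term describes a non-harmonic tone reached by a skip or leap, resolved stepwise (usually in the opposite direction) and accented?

Approach: by leap. Departure: by step. Metric position: strong.
Leap in, step out, in a metrically strong position — an appoggiatura. (It is the mirror image of the escape tone, which steps in and leaps out from a weak position.)

Appoggiatura.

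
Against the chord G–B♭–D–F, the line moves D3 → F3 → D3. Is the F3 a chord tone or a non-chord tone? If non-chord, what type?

G minor seventh chord contains G, B♭, D, F; F is the seventh, so it is a chord tone.

Chord tone (the seventh of G minor seventh chord).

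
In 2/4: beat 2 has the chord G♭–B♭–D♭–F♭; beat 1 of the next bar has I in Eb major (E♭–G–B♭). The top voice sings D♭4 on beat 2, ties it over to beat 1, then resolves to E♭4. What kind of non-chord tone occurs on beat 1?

The harmony at that moment is E♭ major triad (E♭, G, B♭); D♭4 is not a chord tone.
It is held over (the same pitch as the preceding D♭4) and left by step up to E♭4.
Held over from the previous chord and resolving up by step — a retardation.

Retardation.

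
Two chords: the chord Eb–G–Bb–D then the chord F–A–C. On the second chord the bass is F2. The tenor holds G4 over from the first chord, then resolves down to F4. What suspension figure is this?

9–8 suspension.

At the second chord the bass is F2. The suspended G4 lies a ninth above the bass; after resolving down by step to F4, the interval above the bass becomes an octave.
Suspension figures are named by those two intervals: 9–8.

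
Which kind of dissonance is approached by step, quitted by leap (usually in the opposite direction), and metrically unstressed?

Approach: by step. Departure: by leap. Metric position: weak.
Step in, leap out, from a weak position — an escape tone (échappée). (It is the mirror image of the appoggiatura, which leaps in and steps out on a strong beat.)

Escape tone.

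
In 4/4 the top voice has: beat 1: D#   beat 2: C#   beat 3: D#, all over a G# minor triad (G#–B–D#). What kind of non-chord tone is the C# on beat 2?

The harmony at that moment is G# minor triad (G#, B, D#); C# is not a chord tone.
It is approached by step down from D# and left by step up to D#.
Step away and step back to the same note — a neighbor tone (lower neighbor).

Lower neighbor tone.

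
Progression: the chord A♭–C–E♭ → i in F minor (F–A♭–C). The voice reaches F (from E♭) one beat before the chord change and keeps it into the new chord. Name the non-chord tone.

The harmony at that moment is A♭ major triad (A♭, C, E♭); F is not a chord tone.
It is approached by step up from E♭ and then sustained as the same pitch into the next harmony.
Arriving early and becoming a chord tone when the harmony changes — an anticipation.

F is an anticipation.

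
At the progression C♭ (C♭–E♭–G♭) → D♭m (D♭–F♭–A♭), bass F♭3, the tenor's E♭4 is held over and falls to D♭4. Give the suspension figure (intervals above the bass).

At the second chord the bass is F♭3. The suspended E♭4 lies a seventh above the bass; after resolving down by step to D♭4, the interval above the bass becomes a sixth.
Suspension figures are named by those two intervals: 7–6.

7–6 suspension.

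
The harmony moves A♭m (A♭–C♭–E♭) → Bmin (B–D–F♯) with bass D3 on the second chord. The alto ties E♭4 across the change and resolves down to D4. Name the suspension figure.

9–8 suspension.

At the second chord the bass is D3. The suspended E♭4 lies a ninth above the bass; after resolving down by step to D4, the interval above the bass becomes an octave.
Suspension figures are named by those two intervals: 9–8.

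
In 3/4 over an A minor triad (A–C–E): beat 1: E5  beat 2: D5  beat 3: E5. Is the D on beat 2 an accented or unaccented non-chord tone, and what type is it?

Unaccented neighbor tone.

The harmony at that moment is A minor triad (A, C, E); D5 is not a chord tone.
It is approached by step down from E5 and left by step up to E5.
Step away and step back to the same note — a neighbor tone (lower neighbor).
It falls on a weak beat, so it is unaccented.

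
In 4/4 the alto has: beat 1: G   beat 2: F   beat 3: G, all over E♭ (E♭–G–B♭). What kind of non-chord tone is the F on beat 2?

Lower neighbor tone.

The harmony at that moment is E♭ major triad (E♭, G, B♭); F is not a chord tone.
It is approached by step down from G and left by step up to G.
Step away and step back to the same note — a neighbor tone (lower neighbor).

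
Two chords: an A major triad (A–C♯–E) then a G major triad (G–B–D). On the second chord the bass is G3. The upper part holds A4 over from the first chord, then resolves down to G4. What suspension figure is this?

9–8 suspension.

At the second chord the bass is G3. The suspended A4 lies a ninth above the bass; after resolving down by step to G4, the interval above the bass becomes an octave.
Suspension figures are named by those two intervals: 9–8.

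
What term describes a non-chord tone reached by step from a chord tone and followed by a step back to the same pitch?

Approach: by step. Departure: by step in the opposite direction, back to the starting pitch.
Stepwise on both sides but reversing to return to the same chord tone — a neighbor tone. (Had it continued onward in the same direction it would be a passing tone instead.)

Neighbor tone.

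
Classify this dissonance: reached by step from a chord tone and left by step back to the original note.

Neighbor tone.

Approach: by step. Departure: by step in the opposite direction, back to the starting pitch.
Stepwise on both sides but reversing to return to the same chord tone — a neighbor tone. (Had it continued onward in the same direction it would be a passing tone instead.)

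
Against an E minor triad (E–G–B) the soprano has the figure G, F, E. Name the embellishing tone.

F is a passing tone.

The harmony at that moment is E minor triad (E, G, B); F is not a chord tone.
It is approached by step down from G and left by step down to E.
Step in, step out in the same direction — a passing tone.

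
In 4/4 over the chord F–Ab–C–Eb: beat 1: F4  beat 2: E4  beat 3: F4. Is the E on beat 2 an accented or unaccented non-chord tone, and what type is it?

Unaccented neighbor tone.

The harmony at that moment is F minor seventh chord (F, Ab, C, Eb); E4 is not a chord tone.
It is approached by step down from F4 and left by step up to F4.
Step away and step back to the same note — a neighbor tone (lower neighbor).
It falls on a weak beat, so it is unaccented.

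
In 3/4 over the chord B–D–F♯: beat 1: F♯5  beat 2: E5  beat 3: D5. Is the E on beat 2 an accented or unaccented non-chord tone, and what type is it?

Unaccented passing tone.

The harmony at that moment is B minor triad (B, D, F♯); E5 is not a chord tone.
It is approached by step down from F♯5 and left by step down to D5.
Step in, step out in the same direction — a passing tone.
It falls on a weak beat, so it is unaccented.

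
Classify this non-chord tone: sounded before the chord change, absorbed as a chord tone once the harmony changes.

Anticipation.

Approach: ahead of the chord change (typically by step), so it is dissonant against the current harmony. Departure: none — the same pitch is restated or held and is a chord tone of the new harmony.
Dissonant first, consonant once the harmony catches up: the note simply arrives early — an anticipation. (The reverse timing, consonant first and dissonant after the change, would be a suspension or retardation.)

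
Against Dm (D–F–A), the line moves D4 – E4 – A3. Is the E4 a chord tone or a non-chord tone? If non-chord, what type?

The harmony at that moment is D minor triad (D, F, A); E4 is not a chord tone.
It is approached by step up from D4 and left by leap down to A3.
Step in, leap out — an escape tone.

Non-chord tone — an escape tone.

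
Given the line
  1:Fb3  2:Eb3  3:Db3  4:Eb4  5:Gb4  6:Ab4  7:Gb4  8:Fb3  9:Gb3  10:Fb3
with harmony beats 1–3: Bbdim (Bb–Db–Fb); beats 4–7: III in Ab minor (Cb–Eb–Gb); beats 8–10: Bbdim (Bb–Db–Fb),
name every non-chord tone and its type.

The harmony at that moment is Bb diminished triad (Bb, Db, Fb); Eb3 is not a chord tone.
It is approached by step down from Fb3 and left by step down to Db3.
Step in, step out in the same direction — a passing tone.
The harmony at that moment is Cb major triad (Cb, Eb, Gb); Ab4 is not a chord tone.
It is approached by step up from Gb4 and left by step down to Gb4.
Step away and step back to the same note — a neighbor tone (upper neighbor).
The harmony at that moment is Bb diminished triad (Bb, Db, Fb); Gb3 is not a chord tone.
It is approached by step up from Fb3 and left by step down to Fb3.
Step away and step back to the same note — a neighbor tone (upper neighbor).

Eb3 (beat 2) — passing tone; Ab4 (beat 6) — neighbor tone; Gb3 (beat 9) — neighbor tone.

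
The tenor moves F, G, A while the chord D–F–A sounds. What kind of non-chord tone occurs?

G is a passing tone.

The harmony at that moment is D minor triad (D, F, A); G is not a chord tone.
It is approached by step up from F and left by step up to A.
Step in, step out in the same direction — a passing tone.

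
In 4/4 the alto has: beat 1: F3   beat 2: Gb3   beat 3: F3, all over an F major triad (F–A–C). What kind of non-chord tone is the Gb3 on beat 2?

Upper neighbor tone.

The harmony at that moment is F major triad (F, A, C); Gb3 is not a chord tone.
It is approached by step up from F3 and left by step down to F3.
Step away and step back to the same note — a neighbor tone (upper neighbor).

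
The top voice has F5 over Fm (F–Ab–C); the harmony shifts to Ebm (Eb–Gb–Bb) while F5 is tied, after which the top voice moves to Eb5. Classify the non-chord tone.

F5 is a suspension.

The harmony at that moment is Eb minor triad (Eb, Gb, Bb); F5 is not a chord tone.
It is held over (the same pitch as the preceding F5) and left by step down to Eb5.
Held over from the previous chord and resolving down by step — a suspension.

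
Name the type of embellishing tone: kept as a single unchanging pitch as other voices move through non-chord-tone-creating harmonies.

Approach: none. Departure: none — a single pitch is sustained while the chords change around it, passing through harmonies that do not contain it.
No melodic motion at all; the dissonance is created entirely by the moving harmonies against the stationary note — a pedal tone (pedal point).

Pedal tone.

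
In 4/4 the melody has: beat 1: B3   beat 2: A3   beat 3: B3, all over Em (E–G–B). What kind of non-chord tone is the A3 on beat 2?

The harmony at that moment is E minor triad (E, G, B); A3 is not a chord tone.
It is approached by step down from B3 and left by step up to B3.
Step away and step back to the same note — a neighbor tone (lower neighbor).

Lower neighbor tone.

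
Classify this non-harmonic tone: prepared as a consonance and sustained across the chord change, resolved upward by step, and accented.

Approach: by preparation — the pitch is first a chord tone, then held (tied or repeated) while the harmony changes under it. Departure: up by step. Metric position: strong.
A prepared dissonance that resolves upward by step — a retardation. (The same figure resolving downward would be a suspension.)

Retardation.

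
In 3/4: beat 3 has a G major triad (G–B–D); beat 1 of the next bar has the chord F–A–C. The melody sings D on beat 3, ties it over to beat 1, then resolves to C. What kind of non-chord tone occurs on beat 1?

The harmony at that moment is F major triad (F, A, C); D is not a chord tone.
It is held over (the same pitch as the preceding D) and left by step down to C.
Held over from the previous chord and resolving down by step — a suspension.

Suspension.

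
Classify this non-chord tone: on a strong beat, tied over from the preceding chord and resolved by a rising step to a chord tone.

Retardation.

Approach: by preparation — the pitch is first a chord tone, then held (tied or repeated) while the harmony changes under it. Departure: up by step. Metric position: strong.
A prepared dissonance that resolves upward by step — a retardation. (The same figure resolving downward would be a suspension.)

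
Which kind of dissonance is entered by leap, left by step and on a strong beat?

Appoggiatura.

Approach: by leap. Departure: by step. Metric position: strong.
Leap in, step out, in a metrically strong position — an appoggiatura. (It is the mirror image of the escape tone, which steps in and leaps out from a weak position.)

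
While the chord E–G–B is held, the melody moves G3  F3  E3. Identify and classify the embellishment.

The harmony at that moment is E minor triad (E, G, B); F3 is not a chord tone.
It is approached by step down from G3 and left by step down to E3.
Step in, step out in the same direction — a passing tone.

F3 is a passing tone.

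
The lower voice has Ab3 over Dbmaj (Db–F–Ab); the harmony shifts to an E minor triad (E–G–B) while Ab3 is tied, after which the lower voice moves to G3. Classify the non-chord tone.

The harmony at that moment is E minor triad (E, G, B); Ab3 is not a chord tone.
It is held over (the same pitch as the preceding Ab3) and left by step down to G3.
Held over from the previous chord and resolving down by step — a suspension.

Ab3 is a suspension.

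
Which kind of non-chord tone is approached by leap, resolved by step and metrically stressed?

Approach: by leap. Departure: by step. Metric position: strong.
Leap in, step out, in a metrically strong position — an appoggiatura. (It is the mirror image of the escape tone, which steps in and leaps out from a weak position.)

Appoggiatura.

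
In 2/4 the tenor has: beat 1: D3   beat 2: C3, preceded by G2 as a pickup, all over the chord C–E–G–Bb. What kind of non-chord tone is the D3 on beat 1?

Appoggiatura.

The harmony at that moment is C dominant seventh chord (C, E, G, Bb); D3 is not a chord tone.
It is approached by leap up from G2 and left by step down to C3.
Leap in, step out, metrically accented — an appoggiatura.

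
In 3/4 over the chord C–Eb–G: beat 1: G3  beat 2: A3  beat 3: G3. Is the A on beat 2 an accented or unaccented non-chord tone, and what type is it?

The harmony at that moment is C minor triad (C, Eb, G); A3 is not a chord tone.
It is approached by step up from G3 and left by step down to G3.
Step away and step back to the same note — a neighbor tone (upper neighbor).
It falls on a weak beat, so it is unaccented.

Unaccented neighbor tone.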